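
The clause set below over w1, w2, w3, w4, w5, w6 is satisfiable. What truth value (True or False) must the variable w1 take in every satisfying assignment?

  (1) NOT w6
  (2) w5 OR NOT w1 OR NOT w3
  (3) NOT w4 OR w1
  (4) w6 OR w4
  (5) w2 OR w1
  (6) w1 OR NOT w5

True

Suppose w1 = false.
(NOT w6) alone gives w6 = false.
(NOT w4) alone gives w4 = false.
That conflicts with the unit clause (w4).
So every satisfying assignment has w1 = True.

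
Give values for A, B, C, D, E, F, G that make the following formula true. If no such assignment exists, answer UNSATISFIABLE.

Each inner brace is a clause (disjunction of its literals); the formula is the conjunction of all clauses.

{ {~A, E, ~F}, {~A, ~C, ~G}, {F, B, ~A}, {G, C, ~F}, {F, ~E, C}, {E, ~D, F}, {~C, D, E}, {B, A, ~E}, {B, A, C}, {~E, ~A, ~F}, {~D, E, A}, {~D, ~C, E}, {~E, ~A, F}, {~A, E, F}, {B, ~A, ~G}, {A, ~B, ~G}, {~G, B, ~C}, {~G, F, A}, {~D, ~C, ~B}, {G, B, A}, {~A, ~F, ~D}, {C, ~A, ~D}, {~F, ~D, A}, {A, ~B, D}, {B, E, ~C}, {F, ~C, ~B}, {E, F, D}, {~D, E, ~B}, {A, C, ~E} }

Suppose A = 0.
Suppose B = 1.
From the singleton clause (~G), G = 0.
From the singleton clause (D), D = 1.
From the singleton clause (E), E = 1.
From the singleton clause (~C), C = 0.
Now (C) is unsatisfied and unit — conflict.
That branch fails; take B = 0 instead.
From the singleton clause (~E), E = 0.
From the singleton clause (C), C = 1.
Now (~C) is unsatisfied and unit — conflict.
Either choice for B ends in contradiction.
That branch fails; take A = 1 instead.
Suppose E = 1.
From the singleton clause (~F), F = 0.
Now (F) is unsatisfied and unit — conflict.
That branch fails; take E = 0 instead.
From the singleton clause (~F), F = 0.
Now (F) is unsatisfied and unit — conflict.
Either choice for E ends in contradiction.
Either choice for A ends in contradiction.

UNSATISFIABLE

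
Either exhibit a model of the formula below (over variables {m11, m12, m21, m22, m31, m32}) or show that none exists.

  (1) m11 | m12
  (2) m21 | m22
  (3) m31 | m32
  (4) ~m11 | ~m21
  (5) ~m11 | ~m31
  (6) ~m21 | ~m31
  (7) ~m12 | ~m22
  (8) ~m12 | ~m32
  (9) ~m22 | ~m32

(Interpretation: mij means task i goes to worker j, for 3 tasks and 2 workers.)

UNSATISFIABLE

Case m11 = 1:
Unit clause (~m21) forces m21 = 0.
Unit clause (m22) forces m22 = 1.
Unit clause (~m31) forces m31 = 0.
Unit clause (m32) forces m32 = 1.
Now (~m32) is unsatisfied and unit — conflict.
Backtrack on m11: now try m11 = 0.
Unit clause (m12) forces m12 = 1.
Unit clause (~m22) forces m22 = 0.
Unit clause (m21) forces m21 = 1.
Unit clause (~m31) forces m31 = 0.
Unit clause (m32) forces m32 = 1.
Now (~m32) is unsatisfied and unit — conflict.
Both values of m11 lead to a conflict.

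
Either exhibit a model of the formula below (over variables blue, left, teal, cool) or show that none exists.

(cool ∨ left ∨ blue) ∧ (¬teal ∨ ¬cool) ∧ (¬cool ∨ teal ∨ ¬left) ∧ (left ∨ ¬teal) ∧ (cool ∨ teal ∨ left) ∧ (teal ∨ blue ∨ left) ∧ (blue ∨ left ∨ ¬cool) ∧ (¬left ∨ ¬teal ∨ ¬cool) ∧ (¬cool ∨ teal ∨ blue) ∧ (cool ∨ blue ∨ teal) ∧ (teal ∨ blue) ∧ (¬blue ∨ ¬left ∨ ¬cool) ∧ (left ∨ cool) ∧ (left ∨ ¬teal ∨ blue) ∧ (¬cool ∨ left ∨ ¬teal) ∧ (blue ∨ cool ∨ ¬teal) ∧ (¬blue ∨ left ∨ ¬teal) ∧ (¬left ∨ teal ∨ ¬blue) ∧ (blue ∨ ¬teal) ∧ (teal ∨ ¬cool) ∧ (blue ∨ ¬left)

blue: True; left: True; teal: True; cool: False

Try teal = True.
The clause (¬cool) is unit, so cool = False.
The clause (left) is unit, so left = True.
The clause (blue) is unit, so blue = True.
All clauses are satisfied.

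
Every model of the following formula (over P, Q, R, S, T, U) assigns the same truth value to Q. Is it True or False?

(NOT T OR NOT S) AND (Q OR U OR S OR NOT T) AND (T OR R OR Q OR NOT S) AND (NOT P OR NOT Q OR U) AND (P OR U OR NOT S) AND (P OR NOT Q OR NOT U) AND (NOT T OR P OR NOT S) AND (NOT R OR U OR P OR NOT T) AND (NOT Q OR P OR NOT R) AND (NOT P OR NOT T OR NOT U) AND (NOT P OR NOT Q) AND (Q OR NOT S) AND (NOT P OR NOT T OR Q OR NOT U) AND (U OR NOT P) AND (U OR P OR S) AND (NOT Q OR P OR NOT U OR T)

Suppose Q = true.
The clause (NOT P) is unit, so P = false.
The clause (NOT U) is unit, so U = false.
The clause (NOT S) is unit, so S = false.
Now (S) is unsatisfied and unit — conflict.
So every satisfying assignment has Q = False.

False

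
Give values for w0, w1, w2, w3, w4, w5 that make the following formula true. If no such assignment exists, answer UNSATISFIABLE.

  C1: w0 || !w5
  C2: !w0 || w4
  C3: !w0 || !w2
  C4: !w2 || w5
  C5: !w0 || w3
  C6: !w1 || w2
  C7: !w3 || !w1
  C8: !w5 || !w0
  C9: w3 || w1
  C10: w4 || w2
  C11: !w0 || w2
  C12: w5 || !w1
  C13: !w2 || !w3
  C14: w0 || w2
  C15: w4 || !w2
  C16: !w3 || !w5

UNSATISFIABLE

Branch on w0: set w0 = true.
(w4) alone gives w4 = true.
(!w2) alone gives w2 = false.
That conflicts with the unit clause (w2).
Undo w0 and try w0 = false.
(!w5) alone gives w5 = false.
(!w2) alone gives w2 = false.
That conflicts with the unit clause (w2).
Both values of w0 lead to a conflict.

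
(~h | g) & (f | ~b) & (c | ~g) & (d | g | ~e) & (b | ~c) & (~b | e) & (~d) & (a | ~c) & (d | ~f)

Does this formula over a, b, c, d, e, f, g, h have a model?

From the singleton clause (~d), d = 0.
From the singleton clause (~f), f = 0.
From the singleton clause (~b), b = 0.
From the singleton clause (~c), c = 0.
From the singleton clause (~g), g = 0.
From the singleton clause (~h), h = 0.
From the singleton clause (~e), e = 0.
All clauses hold; a can take either value.
A satisfying assignment: a=1, b=0, c=0, d=0, e=0, f=0, g=0, h=0.

Satisfiable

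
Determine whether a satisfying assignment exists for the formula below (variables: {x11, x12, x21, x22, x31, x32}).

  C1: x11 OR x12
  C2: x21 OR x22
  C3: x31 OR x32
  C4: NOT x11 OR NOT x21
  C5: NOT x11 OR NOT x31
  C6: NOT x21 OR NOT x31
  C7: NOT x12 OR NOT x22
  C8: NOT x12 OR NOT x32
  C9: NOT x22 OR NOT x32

Try x11 = true.
From the singleton clause (NOT x21), x21 = false.
From the singleton clause (x22), x22 = true.
From the singleton clause (NOT x31), x31 = false.
From the singleton clause (x32), x32 = true.
But (NOT x32) is also a unit clause — contradiction.
Backtrack on x11: now try x11 = false.
From the singleton clause (x12), x12 = true.
From the singleton clause (NOT x22), x22 = false.
From the singleton clause (x21), x21 = true.
From the singleton clause (NOT x31), x31 = false.
From the singleton clause (x32), x32 = true.
But (NOT x32) is also a unit clause — contradiction.
Either choice for x11 ends in contradiction.
No assignment satisfies every clause.

Unsatisfiable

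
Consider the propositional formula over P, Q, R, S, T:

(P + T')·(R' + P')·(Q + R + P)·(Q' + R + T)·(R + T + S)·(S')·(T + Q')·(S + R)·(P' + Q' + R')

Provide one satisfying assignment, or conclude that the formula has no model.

P ↦ 0, Q ↦ 0, R ↦ 1, S ↦ 0, T ↦ 0

The clause (S') is unit, so S = 0.
The clause (R) is unit, so R = 1.
The clause (P') is unit, so P = 0.
The clause (T') is unit, so T = 0.
The clause (Q') is unit, so Q = 0.
All clauses are satisfied.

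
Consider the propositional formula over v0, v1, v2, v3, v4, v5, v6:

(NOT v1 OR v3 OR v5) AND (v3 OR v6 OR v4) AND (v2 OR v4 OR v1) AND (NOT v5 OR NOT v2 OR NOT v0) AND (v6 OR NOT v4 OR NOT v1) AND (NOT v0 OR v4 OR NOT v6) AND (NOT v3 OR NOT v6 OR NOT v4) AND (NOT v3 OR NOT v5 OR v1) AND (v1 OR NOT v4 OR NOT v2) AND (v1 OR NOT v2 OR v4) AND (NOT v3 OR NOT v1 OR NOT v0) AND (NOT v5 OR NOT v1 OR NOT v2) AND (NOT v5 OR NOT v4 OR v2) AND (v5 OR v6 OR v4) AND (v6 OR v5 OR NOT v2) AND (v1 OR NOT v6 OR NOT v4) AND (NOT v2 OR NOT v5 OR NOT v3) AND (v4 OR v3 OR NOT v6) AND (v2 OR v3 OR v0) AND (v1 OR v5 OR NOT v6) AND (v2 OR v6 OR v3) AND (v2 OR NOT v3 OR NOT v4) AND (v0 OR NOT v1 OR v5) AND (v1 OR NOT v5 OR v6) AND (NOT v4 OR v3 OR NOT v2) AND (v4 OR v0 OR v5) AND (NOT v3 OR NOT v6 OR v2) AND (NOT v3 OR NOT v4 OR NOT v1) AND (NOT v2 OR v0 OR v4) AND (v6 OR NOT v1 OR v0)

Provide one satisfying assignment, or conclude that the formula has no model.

Case v1 = false:
Case v2 = true:
(NOT v4) alone gives v4 = false.
Now (v4) is unsatisfied and unit — conflict.
Undo v2 and try v2 = false.
(v4) alone gives v4 = true.
(NOT v5) alone gives v5 = false.
(NOT v6) alone gives v6 = false.
(v3) alone gives v3 = true.
Now (NOT v3) is unsatisfied and unit — conflict.
Neither v2 = true nor v2 = false works.
Undo v1 and try v1 = true.
Case v3 = true:
(NOT v0) alone gives v0 = false.
(v5) alone gives v5 = true.
(NOT v2) alone gives v2 = false.
(NOT v4) alone gives v4 = false.
(NOT v6) alone gives v6 = false.
Now (v6) is unsatisfied and unit — conflict.
Undo v3 and try v3 = false.
(v5) alone gives v5 = true.
(NOT v2) alone gives v2 = false.
(NOT v4) alone gives v4 = false.
(v6) alone gives v6 = true.
Now (NOT v6) is unsatisfied and unit — conflict.
Neither v3 = true nor v3 = false works.
Neither v1 = true nor v1 = false works.

UNSATISFIABLE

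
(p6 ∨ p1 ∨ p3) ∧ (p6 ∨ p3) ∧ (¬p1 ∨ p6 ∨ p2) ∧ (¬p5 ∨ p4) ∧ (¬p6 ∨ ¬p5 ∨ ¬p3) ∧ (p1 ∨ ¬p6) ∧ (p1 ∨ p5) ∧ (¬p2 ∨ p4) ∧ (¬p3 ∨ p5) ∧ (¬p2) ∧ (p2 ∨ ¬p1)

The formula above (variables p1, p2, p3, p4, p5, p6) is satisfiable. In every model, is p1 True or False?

Suppose p1 = True.
(¬p2) alone gives p2 = False.
That conflicts with the unit clause (p2).
So every satisfying assignment has p1 = False.

False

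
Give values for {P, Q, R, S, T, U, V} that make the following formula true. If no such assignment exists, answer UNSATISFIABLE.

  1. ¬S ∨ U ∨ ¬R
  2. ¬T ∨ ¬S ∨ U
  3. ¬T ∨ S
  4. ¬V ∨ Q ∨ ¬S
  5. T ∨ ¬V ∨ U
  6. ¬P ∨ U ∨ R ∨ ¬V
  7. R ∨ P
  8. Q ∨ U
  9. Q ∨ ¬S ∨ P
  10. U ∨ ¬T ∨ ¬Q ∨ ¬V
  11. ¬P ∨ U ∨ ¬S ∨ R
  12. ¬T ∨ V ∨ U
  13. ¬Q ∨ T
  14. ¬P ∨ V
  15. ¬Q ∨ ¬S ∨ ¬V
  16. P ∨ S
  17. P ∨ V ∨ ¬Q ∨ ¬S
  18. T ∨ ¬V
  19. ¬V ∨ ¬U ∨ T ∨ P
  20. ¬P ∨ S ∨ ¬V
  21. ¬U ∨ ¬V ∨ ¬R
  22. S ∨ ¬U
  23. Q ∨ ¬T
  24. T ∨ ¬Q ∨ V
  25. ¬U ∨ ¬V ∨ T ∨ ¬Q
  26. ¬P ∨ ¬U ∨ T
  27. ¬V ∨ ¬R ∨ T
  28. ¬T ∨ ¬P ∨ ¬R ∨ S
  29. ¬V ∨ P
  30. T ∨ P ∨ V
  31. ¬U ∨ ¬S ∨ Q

Case T = False:
From the singleton clause (¬Q), Q = False.
From the singleton clause (U), U = True.
From the singleton clause (¬V), V = False.
From the singleton clause (¬P), P = False.
That conflicts with the unit clause (P).
So T must be the other value — set T = True.
From the singleton clause (S), S = True.
From the singleton clause (U), U = True.
From the singleton clause (Q), Q = True.
From the singleton clause (¬V), V = False.
From the singleton clause (¬P), P = False.
That conflicts with the unit clause (P).
Both values of T lead to a conflict.

UNSATISFIABLE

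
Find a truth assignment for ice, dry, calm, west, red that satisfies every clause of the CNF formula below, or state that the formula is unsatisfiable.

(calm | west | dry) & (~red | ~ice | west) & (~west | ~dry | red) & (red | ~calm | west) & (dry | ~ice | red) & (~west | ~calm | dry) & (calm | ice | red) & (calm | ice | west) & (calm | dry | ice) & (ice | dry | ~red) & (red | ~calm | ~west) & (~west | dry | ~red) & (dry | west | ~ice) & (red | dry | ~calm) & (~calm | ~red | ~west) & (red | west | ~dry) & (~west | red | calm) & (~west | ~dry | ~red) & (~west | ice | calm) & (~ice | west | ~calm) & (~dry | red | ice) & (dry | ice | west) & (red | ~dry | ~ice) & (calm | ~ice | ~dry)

ice=0,  dry=1,  calm=1,  west=0,  red=1

Branch on calm: set calm = 1.
Branch on red: set red = 1.
Unit clause (~west) forces west = 0.
Unit clause (~ice) forces ice = 0.
Unit clause (dry) forces dry = 1.
Every clause now holds.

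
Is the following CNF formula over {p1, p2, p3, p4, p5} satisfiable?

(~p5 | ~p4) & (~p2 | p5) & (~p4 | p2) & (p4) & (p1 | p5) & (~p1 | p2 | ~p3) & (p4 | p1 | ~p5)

Unit clause (p4) forces p4 = 1.
Unit clause (~p5) forces p5 = 0.
Unit clause (~p2) forces p2 = 0.
Now (p2) is unsatisfied and unit — conflict.
No assignment satisfies every clause.

No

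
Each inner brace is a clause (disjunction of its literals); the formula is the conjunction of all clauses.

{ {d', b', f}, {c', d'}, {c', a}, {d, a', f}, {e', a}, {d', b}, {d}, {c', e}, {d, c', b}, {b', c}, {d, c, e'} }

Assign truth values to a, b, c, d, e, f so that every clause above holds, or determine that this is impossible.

The clause (d) is unit, so d = 1.
The clause (c') is unit, so c = 0.
The clause (b) is unit, so b = 1.
Now (b') is unsatisfied and unit — conflict.

UNSATISFIABLE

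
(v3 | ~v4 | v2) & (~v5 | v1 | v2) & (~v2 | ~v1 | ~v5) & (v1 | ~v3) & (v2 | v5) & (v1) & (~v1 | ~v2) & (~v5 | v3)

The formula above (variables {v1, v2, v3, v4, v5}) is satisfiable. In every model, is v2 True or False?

False

Suppose v2 = 1.
(v1) alone gives v1 = 1.
But (~v1) is also a unit clause — contradiction.
So every satisfying assignment has v2 = False.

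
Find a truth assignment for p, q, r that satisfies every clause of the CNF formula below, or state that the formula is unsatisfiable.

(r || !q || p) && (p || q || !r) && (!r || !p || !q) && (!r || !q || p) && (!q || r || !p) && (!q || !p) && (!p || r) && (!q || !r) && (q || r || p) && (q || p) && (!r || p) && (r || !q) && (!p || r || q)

Suppose q = false.
The clause (p) is unit, so p = true.
The clause (r) is unit, so r = true.
This assignment satisfies each clause.

p: true, q: false, r: true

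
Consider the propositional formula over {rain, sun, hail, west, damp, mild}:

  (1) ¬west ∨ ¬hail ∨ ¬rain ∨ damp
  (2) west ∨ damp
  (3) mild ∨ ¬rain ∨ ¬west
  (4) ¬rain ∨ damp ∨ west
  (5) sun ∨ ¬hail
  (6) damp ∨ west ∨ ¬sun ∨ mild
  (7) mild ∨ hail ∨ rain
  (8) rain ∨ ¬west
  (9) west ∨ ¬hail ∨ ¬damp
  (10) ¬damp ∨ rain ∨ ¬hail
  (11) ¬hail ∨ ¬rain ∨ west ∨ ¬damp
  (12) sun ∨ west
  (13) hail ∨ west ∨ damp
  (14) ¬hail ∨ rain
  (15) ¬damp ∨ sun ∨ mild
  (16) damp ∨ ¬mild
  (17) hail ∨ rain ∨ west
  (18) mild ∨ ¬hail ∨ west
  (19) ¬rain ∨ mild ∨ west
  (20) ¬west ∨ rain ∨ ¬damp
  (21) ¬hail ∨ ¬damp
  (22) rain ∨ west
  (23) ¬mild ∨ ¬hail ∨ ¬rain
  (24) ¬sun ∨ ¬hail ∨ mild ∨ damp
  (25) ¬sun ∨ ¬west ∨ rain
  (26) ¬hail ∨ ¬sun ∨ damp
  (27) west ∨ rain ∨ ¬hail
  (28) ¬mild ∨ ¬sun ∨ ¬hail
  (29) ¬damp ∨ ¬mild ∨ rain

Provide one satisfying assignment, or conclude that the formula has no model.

Suppose west = True.
The clause (rain) is unit, so rain = True.
The clause (mild) is unit, so mild = True.
The clause (damp) is unit, so damp = True.
The clause (¬hail) is unit, so hail = False.
All clauses hold; sun can take either value.

rain=True; sun=False; hail=False; west=True; damp=True; mild=True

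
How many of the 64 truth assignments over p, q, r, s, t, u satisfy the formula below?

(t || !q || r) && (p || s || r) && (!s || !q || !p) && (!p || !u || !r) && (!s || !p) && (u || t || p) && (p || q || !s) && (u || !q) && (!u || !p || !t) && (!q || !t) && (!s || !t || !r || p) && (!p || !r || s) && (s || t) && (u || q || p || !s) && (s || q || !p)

There are 2^6 = 64 truth assignments over (p, q, r, s, t, u).
Split on r. With r = true, the clauses containing r are satisfied and !r drops from the rest; 3 of the 2^5 = 32 assignments to the other variables satisfy what remains.
With r = false, by the same count on the reduced clause set, 0 assignments work.
(One model: p=F, q=F, r=T, s=F, t=T, u=F.)
Total: 3 + 0 = 3.

3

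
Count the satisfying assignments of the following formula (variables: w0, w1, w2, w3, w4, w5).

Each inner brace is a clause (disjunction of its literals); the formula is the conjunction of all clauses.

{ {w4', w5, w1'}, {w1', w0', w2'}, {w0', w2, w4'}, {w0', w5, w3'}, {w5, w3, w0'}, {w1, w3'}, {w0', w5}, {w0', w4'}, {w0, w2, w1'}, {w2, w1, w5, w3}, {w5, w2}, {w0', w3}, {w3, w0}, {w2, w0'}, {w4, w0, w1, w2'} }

3

There are 2^6 = 64 truth assignments over (w0, w1, w2, w3, w4, w5).
Split on w5. With w5 = 1, the clauses containing w5 are satisfied and w5' drops from the rest; 2 of the 2^5 = 32 assignments to the other variables satisfy what remains.
With w5 = 0, by the same count on the reduced clause set, 1 assignment works.
(One model: w0=F, w1=T, w2=T, w3=T, w4=F, w5=F.)
Total: 2 + 1 = 3.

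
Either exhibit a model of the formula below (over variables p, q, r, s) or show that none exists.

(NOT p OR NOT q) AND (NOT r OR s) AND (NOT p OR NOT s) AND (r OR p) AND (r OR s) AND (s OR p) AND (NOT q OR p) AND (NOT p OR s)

Suppose p = false.
Unit clause (r) forces r = true.
Unit clause (s) forces s = true.
Unit clause (NOT q) forces q = false.
All clauses are satisfied.

p: false,  q: false,  r: true,  s: true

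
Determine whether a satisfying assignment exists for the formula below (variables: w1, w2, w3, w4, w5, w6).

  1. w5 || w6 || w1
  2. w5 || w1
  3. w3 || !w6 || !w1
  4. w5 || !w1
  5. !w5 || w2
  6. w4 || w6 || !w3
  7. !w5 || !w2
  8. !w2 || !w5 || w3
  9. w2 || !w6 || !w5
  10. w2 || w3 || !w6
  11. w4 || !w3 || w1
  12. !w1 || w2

Try w5 = true.
Unit clause (w2) forces w2 = true.
That conflicts with the unit clause (!w2).
That branch fails; take w5 = false instead.
Unit clause (w1) forces w1 = true.
That conflicts with the unit clause (!w1).
Both values of w5 lead to a conflict.
No assignment satisfies every clause.

Unsatisfiable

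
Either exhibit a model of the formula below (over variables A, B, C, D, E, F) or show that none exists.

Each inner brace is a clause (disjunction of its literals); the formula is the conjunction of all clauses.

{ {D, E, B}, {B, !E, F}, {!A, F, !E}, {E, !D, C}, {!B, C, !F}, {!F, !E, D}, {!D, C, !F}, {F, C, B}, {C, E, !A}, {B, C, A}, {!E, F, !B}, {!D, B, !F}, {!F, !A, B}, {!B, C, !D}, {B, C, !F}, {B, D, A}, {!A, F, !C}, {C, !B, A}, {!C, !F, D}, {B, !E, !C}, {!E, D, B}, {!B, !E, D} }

Try D = true.
Try E = true.
Try B = true.
From the singleton clause (F), F = true.
From the singleton clause (C), C = true.
All clauses hold; A can take either value.

A: true; B: true; C: true; D: true; E: true; F: true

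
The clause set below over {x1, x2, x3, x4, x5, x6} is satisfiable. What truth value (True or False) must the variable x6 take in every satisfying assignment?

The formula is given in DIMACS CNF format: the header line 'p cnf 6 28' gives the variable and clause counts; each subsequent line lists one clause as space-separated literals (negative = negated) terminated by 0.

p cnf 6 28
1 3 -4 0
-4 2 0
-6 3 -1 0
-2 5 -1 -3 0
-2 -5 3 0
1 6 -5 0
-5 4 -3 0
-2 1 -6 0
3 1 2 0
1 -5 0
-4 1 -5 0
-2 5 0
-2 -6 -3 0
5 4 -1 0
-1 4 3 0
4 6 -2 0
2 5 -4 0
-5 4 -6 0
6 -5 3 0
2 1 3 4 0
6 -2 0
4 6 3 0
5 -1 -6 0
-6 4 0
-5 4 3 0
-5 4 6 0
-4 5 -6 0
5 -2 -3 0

Suppose x6 = True.
From the singleton clause (x4), x4 = True.
From the singleton clause (x2), x2 = True.
From the singleton clause (x1), x1 = True.
From the singleton clause (x3), x3 = True.
But (¬x3) is also a unit clause — contradiction.
So every satisfying assignment has x6 = False.

False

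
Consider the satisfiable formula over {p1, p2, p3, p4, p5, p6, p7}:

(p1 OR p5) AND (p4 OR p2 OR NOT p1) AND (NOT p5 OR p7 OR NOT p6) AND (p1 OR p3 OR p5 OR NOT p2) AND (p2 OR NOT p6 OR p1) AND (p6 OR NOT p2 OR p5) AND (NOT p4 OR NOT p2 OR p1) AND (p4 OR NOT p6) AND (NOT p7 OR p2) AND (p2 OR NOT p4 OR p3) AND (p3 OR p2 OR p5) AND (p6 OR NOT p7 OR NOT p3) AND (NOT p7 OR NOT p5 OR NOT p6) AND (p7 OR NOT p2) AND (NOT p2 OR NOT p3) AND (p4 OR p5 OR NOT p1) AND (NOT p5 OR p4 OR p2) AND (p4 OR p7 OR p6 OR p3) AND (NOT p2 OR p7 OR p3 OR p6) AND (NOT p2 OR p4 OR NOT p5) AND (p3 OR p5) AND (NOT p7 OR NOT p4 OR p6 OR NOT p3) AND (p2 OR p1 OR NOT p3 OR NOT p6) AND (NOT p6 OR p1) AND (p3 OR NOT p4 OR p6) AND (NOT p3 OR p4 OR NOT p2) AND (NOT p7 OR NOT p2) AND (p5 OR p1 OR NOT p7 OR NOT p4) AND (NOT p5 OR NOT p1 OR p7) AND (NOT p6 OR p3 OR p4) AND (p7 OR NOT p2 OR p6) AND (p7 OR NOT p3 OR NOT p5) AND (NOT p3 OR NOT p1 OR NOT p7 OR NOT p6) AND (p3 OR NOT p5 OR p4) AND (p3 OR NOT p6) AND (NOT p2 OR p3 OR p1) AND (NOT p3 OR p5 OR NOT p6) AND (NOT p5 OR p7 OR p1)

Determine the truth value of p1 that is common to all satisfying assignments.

True

Suppose p1 = false.
(p5) alone gives p5 = true.
(NOT p6) alone gives p6 = false.
(p7) alone gives p7 = true.
(p2) alone gives p2 = true.
Now (NOT p2) is unsatisfied and unit — conflict.
So every satisfying assignment has p1 = True.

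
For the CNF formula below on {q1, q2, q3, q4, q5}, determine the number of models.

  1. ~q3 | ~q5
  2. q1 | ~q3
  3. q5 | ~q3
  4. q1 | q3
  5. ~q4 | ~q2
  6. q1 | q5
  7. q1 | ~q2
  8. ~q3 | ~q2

There are 2^5 = 32 truth assignments over (q1, q2, q3, q4, q5).
Split on q5. With q5 = 1, the clauses containing q5 are satisfied and ~q5 drops from the rest; 3 of the 2^4 = 16 assignments to the other variables satisfy what remains.
With q5 = 0, by the same count on the reduced clause set, 3 assignments work.
(One model: q1=T, q2=F, q3=F, q4=F, q5=F.)
Total: 3 + 3 = 6.

6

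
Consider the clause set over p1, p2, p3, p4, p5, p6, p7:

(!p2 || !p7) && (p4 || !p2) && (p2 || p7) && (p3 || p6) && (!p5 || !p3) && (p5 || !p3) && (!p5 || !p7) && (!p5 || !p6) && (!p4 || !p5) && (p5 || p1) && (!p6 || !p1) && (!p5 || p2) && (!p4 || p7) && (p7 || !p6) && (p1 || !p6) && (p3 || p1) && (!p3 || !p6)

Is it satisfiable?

No

Branch on p2: set p2 = false.
(p7) alone gives p7 = true.
(!p5) alone gives p5 = false.
(!p3) alone gives p3 = false.
(p6) alone gives p6 = true.
(p1) alone gives p1 = true.
Now (!p1) is unsatisfied and unit — conflict.
That branch fails; take p2 = true instead.
(!p7) alone gives p7 = false.
(p4) alone gives p4 = true.
Now (!p4) is unsatisfied and unit — conflict.
Neither p2 = true nor p2 = false works.
No assignment satisfies every clause.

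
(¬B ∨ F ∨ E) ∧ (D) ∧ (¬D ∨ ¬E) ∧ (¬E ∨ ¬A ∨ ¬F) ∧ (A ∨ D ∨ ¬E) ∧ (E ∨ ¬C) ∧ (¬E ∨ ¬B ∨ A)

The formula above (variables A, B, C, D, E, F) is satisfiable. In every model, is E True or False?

False

Suppose E = True.
From the singleton clause (D), D = True.
That conflicts with the unit clause (¬D).
So every satisfying assignment has E = False.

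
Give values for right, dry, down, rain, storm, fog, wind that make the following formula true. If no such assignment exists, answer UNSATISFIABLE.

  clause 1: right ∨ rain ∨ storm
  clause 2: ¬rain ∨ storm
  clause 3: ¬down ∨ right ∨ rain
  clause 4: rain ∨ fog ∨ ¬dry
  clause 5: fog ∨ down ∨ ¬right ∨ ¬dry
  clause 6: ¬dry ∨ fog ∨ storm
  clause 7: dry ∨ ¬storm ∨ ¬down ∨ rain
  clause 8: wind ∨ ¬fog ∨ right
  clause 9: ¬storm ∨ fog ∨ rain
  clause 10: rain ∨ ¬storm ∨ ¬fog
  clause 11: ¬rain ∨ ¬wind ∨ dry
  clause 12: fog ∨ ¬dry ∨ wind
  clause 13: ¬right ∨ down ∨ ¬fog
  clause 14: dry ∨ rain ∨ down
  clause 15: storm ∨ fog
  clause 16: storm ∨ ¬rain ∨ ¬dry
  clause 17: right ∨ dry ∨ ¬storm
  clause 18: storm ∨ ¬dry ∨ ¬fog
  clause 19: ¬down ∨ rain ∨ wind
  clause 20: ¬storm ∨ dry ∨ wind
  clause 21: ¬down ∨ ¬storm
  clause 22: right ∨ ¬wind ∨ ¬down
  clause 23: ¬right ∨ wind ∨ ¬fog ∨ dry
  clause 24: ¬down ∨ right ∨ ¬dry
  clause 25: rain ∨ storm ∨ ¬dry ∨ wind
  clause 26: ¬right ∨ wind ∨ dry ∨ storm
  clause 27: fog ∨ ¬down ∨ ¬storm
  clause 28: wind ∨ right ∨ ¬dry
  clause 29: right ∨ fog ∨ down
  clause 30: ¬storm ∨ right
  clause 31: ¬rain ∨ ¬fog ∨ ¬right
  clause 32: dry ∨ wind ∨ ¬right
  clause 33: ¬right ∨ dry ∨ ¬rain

right ↦ True,  dry ↦ False,  down ↦ True,  rain ↦ False,  storm ↦ False,  fog ↦ True,  wind ↦ True

Suppose rain = False.
Suppose right = True.
Suppose fog = True.
(¬storm) alone gives storm = False.
(down) alone gives down = True.
(¬dry) alone gives dry = False.
(wind) alone gives wind = True.
This assignment satisfies each clause.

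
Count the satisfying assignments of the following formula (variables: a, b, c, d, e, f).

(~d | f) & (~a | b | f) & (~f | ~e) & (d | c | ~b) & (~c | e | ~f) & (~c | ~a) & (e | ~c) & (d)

There are 2^6 = 64 truth assignments over (a, b, c, d, e, f).
Split on a. With a = 1, the clauses containing a are satisfied and ~a drops from the rest; 2 of the 2^5 = 32 assignments to the other variables satisfy what remains.
With a = 0, by the same count on the reduced clause set, 2 assignments work.
(One model: a=F, b=F, c=F, d=T, e=F, f=T.)
Total: 2 + 2 = 4.

4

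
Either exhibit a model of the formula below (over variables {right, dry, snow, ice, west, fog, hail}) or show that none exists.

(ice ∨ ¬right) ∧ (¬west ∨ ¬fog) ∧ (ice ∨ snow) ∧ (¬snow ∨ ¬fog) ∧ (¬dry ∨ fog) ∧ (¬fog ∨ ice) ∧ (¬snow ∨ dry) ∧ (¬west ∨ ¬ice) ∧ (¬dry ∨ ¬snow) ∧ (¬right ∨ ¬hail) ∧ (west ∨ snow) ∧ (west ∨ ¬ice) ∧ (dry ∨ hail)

Try ice = True.
Unit clause (¬west) forces west = False.
That conflicts with the unit clause (west).
That branch fails; take ice = False instead.
Unit clause (¬right) forces right = False.
Unit clause (snow) forces snow = True.
Unit clause (¬fog) forces fog = False.
Unit clause (¬dry) forces dry = False.
That conflicts with the unit clause (dry).
Neither ice = True nor ice = False works.

UNSATISFIABLE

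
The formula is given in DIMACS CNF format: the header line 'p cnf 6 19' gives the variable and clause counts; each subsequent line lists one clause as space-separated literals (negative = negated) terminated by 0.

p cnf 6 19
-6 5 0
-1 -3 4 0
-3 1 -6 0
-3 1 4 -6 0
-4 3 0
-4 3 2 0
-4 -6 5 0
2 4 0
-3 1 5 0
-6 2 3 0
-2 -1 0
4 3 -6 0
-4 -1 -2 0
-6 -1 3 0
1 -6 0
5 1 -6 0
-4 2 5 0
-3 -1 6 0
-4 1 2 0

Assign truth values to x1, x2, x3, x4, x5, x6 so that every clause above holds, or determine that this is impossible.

x1=True,  x2=False,  x3=True,  x4=True,  x5=True,  x6=True

Try x6 = True.
From the singleton clause (x5), x5 = True.
From the singleton clause (x1), x1 = True.
From the singleton clause (¬x2), x2 = False.
From the singleton clause (x4), x4 = True.
From the singleton clause (x3), x3 = True.
All clauses are satisfied.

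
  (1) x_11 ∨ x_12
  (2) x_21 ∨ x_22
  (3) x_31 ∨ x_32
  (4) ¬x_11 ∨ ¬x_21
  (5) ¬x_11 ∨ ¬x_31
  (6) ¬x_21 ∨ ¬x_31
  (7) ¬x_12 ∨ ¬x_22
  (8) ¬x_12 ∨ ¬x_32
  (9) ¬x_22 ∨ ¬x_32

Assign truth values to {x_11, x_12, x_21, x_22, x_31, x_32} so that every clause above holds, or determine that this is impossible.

Suppose x_11 = True.
The clause (¬x_21) is unit, so x_21 = False.
The clause (x_22) is unit, so x_22 = True.
The clause (¬x_31) is unit, so x_31 = False.
The clause (x_32) is unit, so x_32 = True.
But (¬x_32) is also a unit clause — contradiction.
Undo x_11 and try x_11 = False.
The clause (x_12) is unit, so x_12 = True.
The clause (¬x_22) is unit, so x_22 = False.
The clause (x_21) is unit, so x_21 = True.
The clause (¬x_31) is unit, so x_31 = False.
The clause (x_32) is unit, so x_32 = True.
But (¬x_32) is also a unit clause — contradiction.
Either choice for x_11 ends in contradiction.

UNSATISFIABLE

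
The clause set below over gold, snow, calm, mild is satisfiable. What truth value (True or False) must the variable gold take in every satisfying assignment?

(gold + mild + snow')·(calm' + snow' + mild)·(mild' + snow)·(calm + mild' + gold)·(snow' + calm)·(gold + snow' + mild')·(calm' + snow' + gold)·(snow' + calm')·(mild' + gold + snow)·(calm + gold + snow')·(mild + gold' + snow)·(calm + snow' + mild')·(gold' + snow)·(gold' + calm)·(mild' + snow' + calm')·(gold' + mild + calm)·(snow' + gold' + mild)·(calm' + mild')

Suppose gold = 1.
Unit clause (snow) forces snow = 1.
Unit clause (calm) forces calm = 1.
But (calm') is also a unit clause — contradiction.
So every satisfying assignment has gold = False.

False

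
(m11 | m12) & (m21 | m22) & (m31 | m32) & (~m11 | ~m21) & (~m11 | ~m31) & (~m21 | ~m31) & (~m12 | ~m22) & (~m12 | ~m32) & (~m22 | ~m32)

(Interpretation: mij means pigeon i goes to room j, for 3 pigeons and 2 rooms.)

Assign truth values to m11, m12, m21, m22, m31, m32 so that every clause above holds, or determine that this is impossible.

UNSATISFIABLE

Suppose m11 = 1.
From the singleton clause (~m21), m21 = 0.
From the singleton clause (m22), m22 = 1.
From the singleton clause (~m31), m31 = 0.
From the singleton clause (m32), m32 = 1.
Now (~m32) is unsatisfied and unit — conflict.
Backtrack on m11: now try m11 = 0.
From the singleton clause (m12), m12 = 1.
From the singleton clause (~m22), m22 = 0.
From the singleton clause (m21), m21 = 1.
From the singleton clause (~m31), m31 = 0.
From the singleton clause (m32), m32 = 1.
Now (~m32) is unsatisfied and unit — conflict.
Both values of m11 lead to a conflict.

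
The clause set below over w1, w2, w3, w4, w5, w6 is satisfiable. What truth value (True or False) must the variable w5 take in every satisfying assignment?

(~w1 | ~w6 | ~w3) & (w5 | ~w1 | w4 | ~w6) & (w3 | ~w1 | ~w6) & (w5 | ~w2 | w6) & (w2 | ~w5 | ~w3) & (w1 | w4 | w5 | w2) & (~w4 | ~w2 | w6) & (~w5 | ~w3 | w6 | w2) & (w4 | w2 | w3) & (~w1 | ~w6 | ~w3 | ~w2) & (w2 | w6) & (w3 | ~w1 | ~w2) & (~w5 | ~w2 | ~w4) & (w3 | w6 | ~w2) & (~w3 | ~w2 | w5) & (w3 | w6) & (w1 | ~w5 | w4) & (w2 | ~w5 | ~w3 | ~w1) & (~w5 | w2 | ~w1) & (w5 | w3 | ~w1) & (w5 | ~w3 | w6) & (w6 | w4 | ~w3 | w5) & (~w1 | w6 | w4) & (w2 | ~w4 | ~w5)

Suppose w5 = 1.
Case w2 = 1:
From the singleton clause (~w4), w4 = 0.
From the singleton clause (w1), w1 = 1.
From the singleton clause (w3), w3 = 1.
From the singleton clause (~w6), w6 = 0.
But (w6) is also a unit clause — contradiction.
So w2 must be the other value — set w2 = 0.
From the singleton clause (~w3), w3 = 0.
From the singleton clause (w4), w4 = 1.
But (~w4) is also a unit clause — contradiction.
Neither w2 = 1 nor w2 = 0 works.
So every satisfying assignment has w5 = False.

False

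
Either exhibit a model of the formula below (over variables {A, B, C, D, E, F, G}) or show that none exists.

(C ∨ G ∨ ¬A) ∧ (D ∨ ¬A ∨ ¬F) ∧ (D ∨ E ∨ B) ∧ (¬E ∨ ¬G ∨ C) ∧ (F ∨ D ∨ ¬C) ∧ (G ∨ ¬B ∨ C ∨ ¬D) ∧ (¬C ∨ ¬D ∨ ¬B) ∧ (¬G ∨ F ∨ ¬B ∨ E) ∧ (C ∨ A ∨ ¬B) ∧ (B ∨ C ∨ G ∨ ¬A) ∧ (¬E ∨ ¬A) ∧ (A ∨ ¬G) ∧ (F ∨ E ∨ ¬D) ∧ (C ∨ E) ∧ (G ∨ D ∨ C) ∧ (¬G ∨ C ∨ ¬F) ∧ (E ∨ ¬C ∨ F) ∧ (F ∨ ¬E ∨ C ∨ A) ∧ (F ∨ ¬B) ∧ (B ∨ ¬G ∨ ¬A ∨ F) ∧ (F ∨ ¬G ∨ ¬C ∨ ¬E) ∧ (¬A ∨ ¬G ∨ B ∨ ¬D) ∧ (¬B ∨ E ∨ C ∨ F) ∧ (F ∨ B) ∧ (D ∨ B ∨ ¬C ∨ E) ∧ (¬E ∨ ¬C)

A=False, B=True, C=True, D=False, E=False, F=True, G=False

Case E = False:
(C) alone gives C = True.
(F) alone gives F = True.
Case D = False:
(¬A) alone gives A = False.
(B) alone gives B = True.
(¬G) alone gives G = False.
This assignment satisfies each clause.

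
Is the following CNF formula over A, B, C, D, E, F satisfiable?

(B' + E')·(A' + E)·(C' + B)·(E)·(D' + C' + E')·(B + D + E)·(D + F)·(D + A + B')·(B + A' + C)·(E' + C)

(E) alone gives E = 1.
(B') alone gives B = 0.
(C') alone gives C = 0.
Now (C) is unsatisfied and unit — conflict.
No assignment satisfies every clause.

No, unsatisfiable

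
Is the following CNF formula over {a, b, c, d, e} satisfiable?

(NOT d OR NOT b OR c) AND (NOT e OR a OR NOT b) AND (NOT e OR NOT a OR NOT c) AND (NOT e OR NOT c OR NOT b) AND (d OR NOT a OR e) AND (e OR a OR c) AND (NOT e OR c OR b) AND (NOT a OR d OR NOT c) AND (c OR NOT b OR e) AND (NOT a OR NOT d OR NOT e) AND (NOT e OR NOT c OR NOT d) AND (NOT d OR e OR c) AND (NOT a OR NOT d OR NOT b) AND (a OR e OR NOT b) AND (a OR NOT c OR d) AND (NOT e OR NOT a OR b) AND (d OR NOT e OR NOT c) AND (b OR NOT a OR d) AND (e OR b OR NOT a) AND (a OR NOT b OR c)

Case d = false:
Case a = true:
The clause (e) is unit, so e = true.
The clause (NOT c) is unit, so c = false.
The clause (b) is unit, so b = true.
Every clause now holds.
A satisfying assignment: a ↦ true,  b ↦ true,  c ↦ false,  d ↦ false,  e ↦ true.

Yes, satisfiable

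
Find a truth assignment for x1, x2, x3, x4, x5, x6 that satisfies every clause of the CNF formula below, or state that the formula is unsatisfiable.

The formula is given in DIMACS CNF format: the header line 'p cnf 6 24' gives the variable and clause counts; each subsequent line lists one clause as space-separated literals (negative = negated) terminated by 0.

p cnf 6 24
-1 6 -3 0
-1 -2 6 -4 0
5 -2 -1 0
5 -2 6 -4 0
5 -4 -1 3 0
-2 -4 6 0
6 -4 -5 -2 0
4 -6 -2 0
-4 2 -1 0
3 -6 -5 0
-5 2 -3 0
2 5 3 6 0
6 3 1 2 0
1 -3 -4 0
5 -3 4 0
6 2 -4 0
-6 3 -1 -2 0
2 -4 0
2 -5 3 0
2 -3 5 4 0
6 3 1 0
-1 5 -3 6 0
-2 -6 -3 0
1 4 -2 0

Suppose x2 = False.
Unit clause (¬x4) forces x4 = False.
Suppose x5 = False.
Unit clause (¬x3) forces x3 = False.
Unit clause (x6) forces x6 = True.
Every clause is now satisfied; x1 is unconstrained.

x1 ↦ True,  x2 ↦ False,  x3 ↦ False,  x4 ↦ False,  x5 ↦ False,  x6 ↦ True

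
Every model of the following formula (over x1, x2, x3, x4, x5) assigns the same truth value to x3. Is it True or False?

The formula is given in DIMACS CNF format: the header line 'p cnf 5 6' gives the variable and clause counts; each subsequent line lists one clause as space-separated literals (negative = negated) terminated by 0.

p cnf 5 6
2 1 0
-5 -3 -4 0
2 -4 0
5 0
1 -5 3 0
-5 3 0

Suppose x3 = False.
From the singleton clause (x5), x5 = True.
Now (¬x5) is unsatisfied and unit — conflict.
So every satisfying assignment has x3 = True.

True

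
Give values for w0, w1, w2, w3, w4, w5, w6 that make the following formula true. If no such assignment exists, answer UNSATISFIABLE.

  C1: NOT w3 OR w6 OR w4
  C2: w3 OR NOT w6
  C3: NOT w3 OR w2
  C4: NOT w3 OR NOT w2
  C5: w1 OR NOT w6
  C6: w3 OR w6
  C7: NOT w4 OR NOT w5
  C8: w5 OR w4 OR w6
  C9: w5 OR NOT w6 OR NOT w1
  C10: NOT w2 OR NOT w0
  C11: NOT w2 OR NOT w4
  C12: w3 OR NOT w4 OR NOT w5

UNSATISFIABLE

Try w3 = true.
Unit clause (w2) forces w2 = true.
That conflicts with the unit clause (NOT w2).
So w3 must be the other value — set w3 = false.
Unit clause (NOT w6) forces w6 = false.
That conflicts with the unit clause (w6).
Neither w3 = true nor w3 = false works.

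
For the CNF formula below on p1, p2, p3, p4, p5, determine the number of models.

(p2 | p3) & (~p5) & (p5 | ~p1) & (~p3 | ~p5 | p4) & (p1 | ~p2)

There are 2^5 = 32 truth assignments over (p1, p2, p3, p4, p5).
Split on p2. With p2 = 1, the clauses containing p2 are satisfied and ~p2 drops from the rest; 0 of the 2^4 = 16 assignments to the other variables satisfy what remains.
With p2 = 0, by the same count on the reduced clause set, 2 assignments work.
(One model: p1=F, p2=F, p3=T, p4=F, p5=F.)
Total: 0 + 2 = 2.

2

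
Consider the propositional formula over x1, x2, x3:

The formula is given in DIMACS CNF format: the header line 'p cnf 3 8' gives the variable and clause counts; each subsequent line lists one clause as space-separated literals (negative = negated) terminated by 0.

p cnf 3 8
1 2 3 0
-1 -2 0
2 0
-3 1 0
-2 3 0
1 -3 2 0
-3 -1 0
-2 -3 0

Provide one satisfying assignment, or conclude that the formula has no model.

UNSATISFIABLE

(x2) alone gives x2 = True.
(¬x1) alone gives x1 = False.
(¬x3) alone gives x3 = False.
But (x3) is also a unit clause — contradiction.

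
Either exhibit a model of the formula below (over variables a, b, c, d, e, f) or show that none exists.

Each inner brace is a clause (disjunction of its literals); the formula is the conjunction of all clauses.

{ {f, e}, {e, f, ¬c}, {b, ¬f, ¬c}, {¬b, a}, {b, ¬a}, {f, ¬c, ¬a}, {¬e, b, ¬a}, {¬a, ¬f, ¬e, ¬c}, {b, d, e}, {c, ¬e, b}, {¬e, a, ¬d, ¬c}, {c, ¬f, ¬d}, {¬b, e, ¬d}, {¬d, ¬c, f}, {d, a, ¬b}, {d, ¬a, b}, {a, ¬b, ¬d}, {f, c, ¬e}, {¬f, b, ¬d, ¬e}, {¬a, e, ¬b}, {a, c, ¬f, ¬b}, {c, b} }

a=False, b=False, c=True, d=False, e=True, f=False

Case f = False:
The clause (e) is unit, so e = True.
The clause (c) is unit, so c = True.
The clause (¬a) is unit, so a = False.
The clause (¬b) is unit, so b = False.
The clause (¬d) is unit, so d = False.
This assignment satisfies each clause.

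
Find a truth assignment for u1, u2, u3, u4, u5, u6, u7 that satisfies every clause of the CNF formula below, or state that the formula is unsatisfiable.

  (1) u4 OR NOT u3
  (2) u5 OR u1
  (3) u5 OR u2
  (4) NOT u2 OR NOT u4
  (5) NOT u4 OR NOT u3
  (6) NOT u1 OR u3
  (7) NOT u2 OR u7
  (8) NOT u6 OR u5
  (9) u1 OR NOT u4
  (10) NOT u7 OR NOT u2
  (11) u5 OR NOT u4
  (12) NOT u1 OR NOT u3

Case u4 = false:
Unit clause (NOT u3) forces u3 = false.
Unit clause (NOT u1) forces u1 = false.
Unit clause (u5) forces u5 = true.
Case u2 = false:
No clause remains; u6, u7 are free.

u1 ↦ false, u2 ↦ false, u3 ↦ false, u4 ↦ false, u5 ↦ true, u6 ↦ false, u7 ↦ false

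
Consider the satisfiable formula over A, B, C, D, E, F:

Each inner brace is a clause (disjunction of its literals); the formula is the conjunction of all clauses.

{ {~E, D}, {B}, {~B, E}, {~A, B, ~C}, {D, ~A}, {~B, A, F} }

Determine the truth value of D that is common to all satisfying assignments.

True

Suppose D = 0.
The clause (~E) is unit, so E = 0.
The clause (B) is unit, so B = 1.
Now (~B) is unsatisfied and unit — conflict.
So every satisfying assignment has D = True.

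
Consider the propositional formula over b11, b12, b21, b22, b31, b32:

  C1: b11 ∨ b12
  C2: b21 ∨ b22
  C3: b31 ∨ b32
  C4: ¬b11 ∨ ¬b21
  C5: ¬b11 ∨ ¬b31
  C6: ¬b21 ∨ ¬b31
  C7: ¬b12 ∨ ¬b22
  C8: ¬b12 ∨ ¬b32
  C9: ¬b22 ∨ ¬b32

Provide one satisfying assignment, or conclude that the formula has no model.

Suppose b11 = True.
Unit clause (¬b21) forces b21 = False.
Unit clause (b22) forces b22 = True.
Unit clause (¬b31) forces b31 = False.
Unit clause (b32) forces b32 = True.
That conflicts with the unit clause (¬b32).
Undo b11 and try b11 = False.
Unit clause (b12) forces b12 = True.
Unit clause (¬b22) forces b22 = False.
Unit clause (b21) forces b21 = True.
Unit clause (¬b31) forces b31 = False.
Unit clause (b32) forces b32 = True.
That conflicts with the unit clause (¬b32).
Neither b11 = True nor b11 = False works.

UNSATISFIABLE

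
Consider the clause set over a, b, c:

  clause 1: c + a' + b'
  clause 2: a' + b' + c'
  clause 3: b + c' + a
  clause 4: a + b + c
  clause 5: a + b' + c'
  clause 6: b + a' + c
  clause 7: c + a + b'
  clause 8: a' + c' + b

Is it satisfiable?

Branch on c: set c = 1.
Branch on a: set a = 0.
(b) alone gives b = 1.
Now (b') is unsatisfied and unit — conflict.
So a must be the other value — set a = 1.
(b') alone gives b = 0.
Now (b) is unsatisfied and unit — conflict.
Both values of a lead to a conflict.
So c must be the other value — set c = 0.
Branch on a: set a = 0.
(b) alone gives b = 1.
Now (b') is unsatisfied and unit — conflict.
So a must be the other value — set a = 1.
(b') alone gives b = 0.
Now (b) is unsatisfied and unit — conflict.
Both values of a lead to a conflict.
Both values of c lead to a conflict.
No assignment satisfies every clause.

No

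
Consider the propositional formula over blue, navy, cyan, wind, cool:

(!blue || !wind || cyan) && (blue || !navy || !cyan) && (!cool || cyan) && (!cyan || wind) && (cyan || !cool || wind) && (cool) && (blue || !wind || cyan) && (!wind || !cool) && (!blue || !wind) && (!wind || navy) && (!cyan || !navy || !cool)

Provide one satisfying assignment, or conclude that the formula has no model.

UNSATISFIABLE

Unit clause (cool) forces cool = true.
Unit clause (cyan) forces cyan = true.
Unit clause (wind) forces wind = true.
Now (!wind) is unsatisfied and unit — conflict.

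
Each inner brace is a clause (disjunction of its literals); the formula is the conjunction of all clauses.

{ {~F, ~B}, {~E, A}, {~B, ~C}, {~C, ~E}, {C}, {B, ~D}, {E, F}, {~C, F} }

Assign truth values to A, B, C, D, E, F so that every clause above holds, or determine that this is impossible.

From the singleton clause (C), C = 1.
From the singleton clause (~B), B = 0.
From the singleton clause (~E), E = 0.
From the singleton clause (~D), D = 0.
From the singleton clause (F), F = 1.
All clauses hold; A can take either value.

A ↦ 0; B ↦ 0; C ↦ 1; D ↦ 0; E ↦ 0; F ↦ 1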